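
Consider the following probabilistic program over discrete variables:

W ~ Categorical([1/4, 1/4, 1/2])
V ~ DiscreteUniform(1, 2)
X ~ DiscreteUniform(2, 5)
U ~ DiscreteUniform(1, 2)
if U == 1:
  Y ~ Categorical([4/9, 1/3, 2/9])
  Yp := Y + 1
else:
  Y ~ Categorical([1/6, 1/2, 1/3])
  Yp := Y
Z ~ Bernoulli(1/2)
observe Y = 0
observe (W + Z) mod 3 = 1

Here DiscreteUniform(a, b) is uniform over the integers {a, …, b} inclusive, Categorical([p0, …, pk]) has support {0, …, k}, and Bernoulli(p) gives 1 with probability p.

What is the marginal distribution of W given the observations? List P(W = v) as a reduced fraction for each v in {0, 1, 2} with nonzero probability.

Enumerate traces; 32 have nonzero weight after conditioning:
  (W=0, V=1, X=2, U=1, Y=0, Z=1) weight 1/288
  (W=0, V=1, X=2, U=2, Y=0, Z=1) weight 1/768
  (W=0, V=1, X=3, U=1, Y=0, Z=1) weight 1/288
  (W=0, V=1, X=3, U=2, Y=0, Z=1) weight 1/768
  (W=0, V=1, X=4, U=1, Y=0, Z=1) weight 1/288
  (W=0, V=1, X=4, U=2, Y=0, Z=1) weight 1/768
  (W=0, V=1, X=5, U=1, Y=0, Z=1) weight 1/288
  (W=0, V=1, X=5, U=2, Y=0, Z=1) weight 1/768
  (W=1, V=1, X=2, U=1, Y=0, Z=0) weight 1/288
  … 23 more
Group by W:
  weight(W=0) = 11/288
  weight(W=1) = 11/288
Total weight = 11/288 + 11/288 = 11/144
P(W=0 | obs) = 11/288 / 11/144 = 1/2
P(W=1 | obs) = 11/288 / 11/144 = 1/2

P(W=0) = 1/2, P(W=1) = 1/2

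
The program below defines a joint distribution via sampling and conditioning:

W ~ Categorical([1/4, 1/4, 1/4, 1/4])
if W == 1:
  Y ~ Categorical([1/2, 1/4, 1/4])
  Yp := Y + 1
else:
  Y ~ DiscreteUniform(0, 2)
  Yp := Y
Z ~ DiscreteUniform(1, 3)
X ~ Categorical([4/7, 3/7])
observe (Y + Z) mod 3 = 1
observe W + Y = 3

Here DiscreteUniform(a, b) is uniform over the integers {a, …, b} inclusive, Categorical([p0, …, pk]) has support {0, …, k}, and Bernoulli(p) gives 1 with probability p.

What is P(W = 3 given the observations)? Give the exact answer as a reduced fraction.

P(W = 3 | obs) = 4/11

Enumerate traces; 6 have nonzero weight after conditioning:
  (W=1, Y=2, Z=2, X=0) weight 1/84
  (W=1, Y=2, Z=2, X=1) weight 1/112
  (W=2, Y=1, Z=3, X=0) weight 1/63
  (W=2, Y=1, Z=3, X=1) weight 1/84
  (W=3, Y=0, Z=1, X=0) weight 1/63
  (W=3, Y=0, Z=1, X=1) weight 1/84
Group by W:
  weight(W=1) = 1/48
  weight(W=2) = 1/36
  weight(W=3) = 1/36
Total weight = 1/48 + 1/36 + 1/36 = 11/144
P(W=1 | obs) = 1/48 / 11/144 = 3/11
P(W=2 | obs) = 1/36 / 11/144 = 4/11
P(W=3 | obs) = 1/36 / 11/144 = 4/11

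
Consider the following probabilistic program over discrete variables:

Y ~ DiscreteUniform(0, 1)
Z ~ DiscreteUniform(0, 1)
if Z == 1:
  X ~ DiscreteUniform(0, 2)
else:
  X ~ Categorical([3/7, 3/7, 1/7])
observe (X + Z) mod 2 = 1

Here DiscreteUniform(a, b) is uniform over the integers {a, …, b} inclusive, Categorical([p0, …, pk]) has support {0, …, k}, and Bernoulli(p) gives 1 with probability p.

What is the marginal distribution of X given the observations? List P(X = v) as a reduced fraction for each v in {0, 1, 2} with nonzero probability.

P(X=0) = 7/23, P(X=1) = 9/23, P(X=2) = 7/23

Enumerate traces; 6 have nonzero weight after conditioning:
  (Y=0, Z=0, X=1) weight 3/28
  (Y=0, Z=1, X=0) weight 1/12
  (Y=0, Z=1, X=2) weight 1/12
  (Y=1, Z=0, X=1) weight 3/28
  (Y=1, Z=1, X=0) weight 1/12
  (Y=1, Z=1, X=2) weight 1/12
Group by X:
  weight(X=0) = 1/6
  weight(X=1) = 3/14
  weight(X=2) = 1/6
Total weight = 1/6 + 3/14 + 1/6 = 23/42
P(X=0 | obs) = 1/6 / 23/42 = 7/23
P(X=1 | obs) = 3/14 / 23/42 = 9/23
P(X=2 | obs) = 1/6 / 23/42 = 7/23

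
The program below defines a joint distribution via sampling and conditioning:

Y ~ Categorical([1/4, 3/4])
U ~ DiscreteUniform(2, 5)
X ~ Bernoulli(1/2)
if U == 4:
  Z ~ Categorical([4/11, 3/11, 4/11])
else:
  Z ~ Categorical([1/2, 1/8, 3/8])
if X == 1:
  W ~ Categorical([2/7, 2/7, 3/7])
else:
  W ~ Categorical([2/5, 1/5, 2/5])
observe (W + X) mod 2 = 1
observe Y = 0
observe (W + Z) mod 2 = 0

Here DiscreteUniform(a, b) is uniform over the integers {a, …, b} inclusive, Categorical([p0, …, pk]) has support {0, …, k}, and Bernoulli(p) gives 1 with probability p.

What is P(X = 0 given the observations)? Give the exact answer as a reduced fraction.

Enumerate traces; 20 have nonzero weight after conditioning:
  (Y=0, U=2, X=0, Z=1, W=1) weight 1/1280
  (Y=0, U=2, X=1, Z=0, W=0) weight 1/224
  (Y=0, U=2, X=1, Z=0, W=2) weight 3/448
  (Y=0, U=2, X=1, Z=2, W=0) weight 3/896
  (Y=0, U=2, X=1, Z=2, W=2) weight 9/1792
  (Y=0, U=3, X=0, Z=1, W=1) weight 1/1280
  (Y=0, U=3, X=1, Z=0, W=0) weight 1/224
  (Y=0, U=3, X=1, Z=0, W=2) weight 3/448
  … 12 more
Group by X:
  weight(X=0) = 57/14080
  weight(X=1) = 1475/19712
Total weight = 57/14080 + 1475/19712 = 3887/49280
P(X=0 | obs) = 57/14080 / 3887/49280 = 399/7774
P(X=1 | obs) = 1475/19712 / 3887/49280 = 7375/7774

P(X = 0 | obs) = 399/7774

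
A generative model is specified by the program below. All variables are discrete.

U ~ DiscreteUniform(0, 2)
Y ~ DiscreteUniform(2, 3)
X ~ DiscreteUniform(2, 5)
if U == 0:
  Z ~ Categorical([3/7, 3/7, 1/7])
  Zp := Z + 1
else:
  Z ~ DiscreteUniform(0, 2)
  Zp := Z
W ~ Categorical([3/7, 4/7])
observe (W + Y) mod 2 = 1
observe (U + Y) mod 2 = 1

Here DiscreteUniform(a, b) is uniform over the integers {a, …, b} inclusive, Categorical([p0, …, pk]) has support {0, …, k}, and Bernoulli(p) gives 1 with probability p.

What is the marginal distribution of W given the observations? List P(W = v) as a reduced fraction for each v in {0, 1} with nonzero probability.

Enumerate traces; 36 have nonzero weight after conditioning:
  (U=0, Y=3, X=2, Z=0, W=0) weight 3/392
  (U=0, Y=3, X=2, Z=1, W=0) weight 3/392
  (U=0, Y=3, X=2, Z=2, W=0) weight 1/392
  (U=0, Y=3, X=3, Z=0, W=0) weight 3/392
  (U=0, Y=3, X=3, Z=1, W=0) weight 3/392
  (U=0, Y=3, X=3, Z=2, W=0) weight 1/392
  (U=0, Y=3, X=4, Z=0, W=0) weight 3/392
  (U=0, Y=3, X=4, Z=1, W=0) weight 3/392
  (U=1, Y=2, X=2, Z=0, W=1) weight 1/126
  … 27 more
Group by W:
  weight(W=0) = 1/7
  weight(W=1) = 2/21
Total weight = 1/7 + 2/21 = 5/21
P(W=0 | obs) = 1/7 / 5/21 = 3/5
P(W=1 | obs) = 2/21 / 5/21 = 2/5

P(W=0) = 3/5, P(W=1) = 2/5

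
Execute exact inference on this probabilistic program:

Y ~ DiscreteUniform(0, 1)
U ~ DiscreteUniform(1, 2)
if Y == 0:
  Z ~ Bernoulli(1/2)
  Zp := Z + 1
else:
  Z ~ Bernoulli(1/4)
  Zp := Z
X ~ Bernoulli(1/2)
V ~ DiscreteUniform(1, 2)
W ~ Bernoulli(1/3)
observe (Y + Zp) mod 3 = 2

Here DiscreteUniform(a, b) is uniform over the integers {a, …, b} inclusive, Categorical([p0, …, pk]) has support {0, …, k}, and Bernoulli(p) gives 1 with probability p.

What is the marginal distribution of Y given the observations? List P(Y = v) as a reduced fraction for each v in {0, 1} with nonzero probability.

P(Y=0) = 2/3, P(Y=1) = 1/3

Enumerate traces; 32 have nonzero weight after conditioning:
  (Y=0, U=1, Z=1, X=0, V=1, W=0) weight 1/48
  (Y=0, U=1, Z=1, X=0, V=1, W=1) weight 1/96
  (Y=0, U=1, Z=1, X=0, V=2, W=0) weight 1/48
  (Y=0, U=1, Z=1, X=0, V=2, W=1) weight 1/96
  (Y=0, U=1, Z=1, X=1, V=1, W=0) weight 1/48
  (Y=0, U=1, Z=1, X=1, V=1, W=1) weight 1/96
  (Y=0, U=1, Z=1, X=1, V=2, W=0) weight 1/48
  (Y=0, U=1, Z=1, X=1, V=2, W=1) weight 1/96
  (Y=1, U=1, Z=1, X=0, V=1, W=0) weight 1/96
  … 23 more
Group by Y:
  weight(Y=0) = 1/4
  weight(Y=1) = 1/8
Total weight = 1/4 + 1/8 = 3/8
P(Y=0 | obs) = 1/4 / 3/8 = 2/3
P(Y=1 | obs) = 1/8 / 3/8 = 1/3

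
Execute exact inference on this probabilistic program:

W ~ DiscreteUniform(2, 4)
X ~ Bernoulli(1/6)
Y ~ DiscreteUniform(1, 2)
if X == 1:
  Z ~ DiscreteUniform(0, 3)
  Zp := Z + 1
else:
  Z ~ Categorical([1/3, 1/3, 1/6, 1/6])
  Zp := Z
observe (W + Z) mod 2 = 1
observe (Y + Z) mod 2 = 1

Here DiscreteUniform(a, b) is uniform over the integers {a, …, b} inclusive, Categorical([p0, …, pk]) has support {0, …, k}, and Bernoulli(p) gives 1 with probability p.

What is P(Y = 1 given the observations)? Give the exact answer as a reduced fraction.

Enumerate traces; 12 have nonzero weight after conditioning:
  (W=2, X=0, Y=2, Z=1) weight 5/108
  (W=2, X=0, Y=2, Z=3) weight 5/216
  (W=2, X=1, Y=2, Z=1) weight 1/144
  (W=2, X=1, Y=2, Z=3) weight 1/144
  (W=3, X=0, Y=1, Z=0) weight 5/108
  (W=3, X=0, Y=1, Z=2) weight 5/216
  (W=3, X=1, Y=1, Z=0) weight 1/144
  (W=3, X=1, Y=1, Z=2) weight 1/144
  … 4 more
Group by Y:
  weight(Y=1) = 1/12
  weight(Y=2) = 1/6
Total weight = 1/12 + 1/6 = 1/4
P(Y=1 | obs) = 1/12 / 1/4 = 1/3
P(Y=2 | obs) = 1/6 / 1/4 = 2/3

P(Y = 1 | obs) = 1/3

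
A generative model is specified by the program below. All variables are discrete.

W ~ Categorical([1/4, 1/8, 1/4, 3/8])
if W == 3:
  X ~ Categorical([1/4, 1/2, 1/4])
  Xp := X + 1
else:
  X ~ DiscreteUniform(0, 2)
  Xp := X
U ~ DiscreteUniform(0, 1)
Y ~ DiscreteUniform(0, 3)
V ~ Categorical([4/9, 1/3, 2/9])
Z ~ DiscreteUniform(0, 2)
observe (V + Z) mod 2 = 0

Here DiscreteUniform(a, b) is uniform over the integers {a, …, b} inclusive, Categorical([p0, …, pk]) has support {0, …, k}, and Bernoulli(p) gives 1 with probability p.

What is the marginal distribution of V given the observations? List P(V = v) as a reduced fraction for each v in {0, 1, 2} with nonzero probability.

Enumerate traces; 480 have nonzero weight after conditioning:
  (W=0, X=0, U=0, Y=0, V=0, Z=0) weight 1/648
  (W=0, X=0, U=0, Y=0, V=0, Z=2) weight 1/648
  (W=0, X=0, U=0, Y=0, V=1, Z=1) weight 1/864
  (W=0, X=0, U=0, Y=0, V=2, Z=0) weight 1/1296
  (W=0, X=0, U=0, Y=0, V=2, Z=2) weight 1/1296
  (W=0, X=0, U=0, Y=1, V=0, Z=0) weight 1/648
  (W=0, X=0, U=0, Y=1, V=0, Z=2) weight 1/648
  (W=0, X=0, U=0, Y=1, V=1, Z=1) weight 1/864
  … 472 more
Group by V:
  weight(V=0) = 8/27
  weight(V=1) = 1/9
  weight(V=2) = 4/27
Total weight = 8/27 + 1/9 + 4/27 = 5/9
P(V=0 | obs) = 8/27 / 5/9 = 8/15
P(V=1 | obs) = 1/9 / 5/9 = 1/5
P(V=2 | obs) = 4/27 / 5/9 = 4/15

P(V=0) = 8/15, P(V=1) = 1/5, P(V=2) = 4/15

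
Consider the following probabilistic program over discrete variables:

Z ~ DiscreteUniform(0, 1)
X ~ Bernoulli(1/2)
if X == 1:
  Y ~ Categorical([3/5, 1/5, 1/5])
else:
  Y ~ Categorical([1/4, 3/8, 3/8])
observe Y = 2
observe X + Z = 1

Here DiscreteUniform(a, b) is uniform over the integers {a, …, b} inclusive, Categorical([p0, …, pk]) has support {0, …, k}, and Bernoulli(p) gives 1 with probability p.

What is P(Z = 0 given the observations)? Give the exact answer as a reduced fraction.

Enumerate traces; 2 have nonzero weight after conditioning:
  (Z=0, X=1, Y=2) weight 1/20
  (Z=1, X=0, Y=2) weight 3/32
Group by Z:
  weight(Z=0) = 1/20
  weight(Z=1) = 3/32
Total weight = 1/20 + 3/32 = 23/160
P(Z=0 | obs) = 1/20 / 23/160 = 8/23
P(Z=1 | obs) = 3/32 / 23/160 = 15/23

P(Z = 0 | obs) = 8/23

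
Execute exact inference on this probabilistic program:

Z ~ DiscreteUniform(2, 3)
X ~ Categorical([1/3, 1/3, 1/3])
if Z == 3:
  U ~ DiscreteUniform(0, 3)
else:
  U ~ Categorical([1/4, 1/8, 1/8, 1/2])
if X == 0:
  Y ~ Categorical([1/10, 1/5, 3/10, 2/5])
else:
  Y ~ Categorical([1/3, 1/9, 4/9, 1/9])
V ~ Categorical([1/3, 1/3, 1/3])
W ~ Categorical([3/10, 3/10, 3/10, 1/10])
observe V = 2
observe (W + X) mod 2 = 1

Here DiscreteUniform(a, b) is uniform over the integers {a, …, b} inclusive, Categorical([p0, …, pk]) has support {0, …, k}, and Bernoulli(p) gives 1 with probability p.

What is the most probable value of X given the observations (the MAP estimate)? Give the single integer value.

argmax_v P(X = v | obs) = 1

Enumerate traces; 192 have nonzero weight after conditioning:
  (Z=2, X=0, U=0, Y=0, V=2, W=1) weight 1/2400
  (Z=2, X=0, U=0, Y=0, V=2, W=3) weight 1/7200
  (Z=2, X=0, U=0, Y=1, V=2, W=1) weight 1/1200
  (Z=2, X=0, U=0, Y=1, V=2, W=3) weight 1/3600
  (Z=2, X=0, U=0, Y=2, V=2, W=1) weight 1/800
  (Z=2, X=0, U=0, Y=2, V=2, W=3) weight 1/2400
  (Z=2, X=0, U=0, Y=3, V=2, W=1) weight 1/600
  (Z=2, X=0, U=0, Y=3, V=2, W=3) weight 1/1800
  (Z=2, X=1, U=0, Y=0, V=2, W=0) weight 1/720
  (Z=2, X=2, U=0, Y=0, V=2, W=1) weight 1/720
  … 182 more
Group by X:
  weight(X=0) = 2/45
  weight(X=1) = 1/15
  weight(X=2) = 2/45
Total weight = 2/45 + 1/15 + 2/45 = 7/45
P(X=0 | obs) = 2/45 / 7/45 = 2/7
P(X=1 | obs) = 1/15 / 7/45 = 3/7
P(X=2 | obs) = 2/45 / 7/45 = 2/7
argmax = 1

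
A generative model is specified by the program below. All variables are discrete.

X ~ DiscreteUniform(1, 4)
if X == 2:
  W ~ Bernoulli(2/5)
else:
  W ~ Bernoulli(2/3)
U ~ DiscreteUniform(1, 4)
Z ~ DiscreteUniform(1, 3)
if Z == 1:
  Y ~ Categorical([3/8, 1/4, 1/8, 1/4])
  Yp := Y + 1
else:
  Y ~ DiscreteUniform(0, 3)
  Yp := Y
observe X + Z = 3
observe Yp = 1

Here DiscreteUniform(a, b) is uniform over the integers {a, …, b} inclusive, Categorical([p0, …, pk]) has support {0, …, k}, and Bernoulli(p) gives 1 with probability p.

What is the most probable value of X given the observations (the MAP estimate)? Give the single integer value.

argmax_v P(X = v | obs) = 2

Enumerate traces; 16 have nonzero weight after conditioning:
  (X=1, W=0, U=1, Z=2, Y=1) weight 1/576
  (X=1, W=0, U=2, Z=2, Y=1) weight 1/576
  (X=1, W=0, U=3, Z=2, Y=1) weight 1/576
  (X=1, W=0, U=4, Z=2, Y=1) weight 1/576
  (X=1, W=1, U=1, Z=2, Y=1) weight 1/288
  (X=1, W=1, U=2, Z=2, Y=1) weight 1/288
  (X=1, W=1, U=3, Z=2, Y=1) weight 1/288
  (X=1, W=1, U=4, Z=2, Y=1) weight 1/288
  (X=2, W=0, U=1, Z=1, Y=0) weight 3/640
  … 7 more
Group by X:
  weight(X=1) = 1/48
  weight(X=2) = 1/32
Total weight = 1/48 + 1/32 = 5/96
P(X=1 | obs) = 1/48 / 5/96 = 2/5
P(X=2 | obs) = 1/32 / 5/96 = 3/5
argmax = 2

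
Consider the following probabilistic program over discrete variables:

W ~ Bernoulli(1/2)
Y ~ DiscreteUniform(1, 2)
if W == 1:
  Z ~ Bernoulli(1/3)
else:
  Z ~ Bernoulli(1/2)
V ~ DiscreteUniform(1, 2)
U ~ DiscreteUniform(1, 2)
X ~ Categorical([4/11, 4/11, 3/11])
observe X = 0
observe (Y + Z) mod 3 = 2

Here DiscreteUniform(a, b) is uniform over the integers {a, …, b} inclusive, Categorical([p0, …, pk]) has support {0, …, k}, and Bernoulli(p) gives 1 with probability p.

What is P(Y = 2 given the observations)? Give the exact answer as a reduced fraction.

P(Y = 2 | obs) = 7/12

Enumerate traces; 16 have nonzero weight after conditioning:
  (W=0, Y=1, Z=1, V=1, U=1, X=0) weight 1/88
  (W=0, Y=1, Z=1, V=1, U=2, X=0) weight 1/88
  (W=0, Y=1, Z=1, V=2, U=1, X=0) weight 1/88
  (W=0, Y=1, Z=1, V=2, U=2, X=0) weight 1/88
  (W=0, Y=2, Z=0, V=1, U=1, X=0) weight 1/88
  (W=0, Y=2, Z=0, V=1, U=2, X=0) weight 1/88
  (W=0, Y=2, Z=0, V=2, U=1, X=0) weight 1/88
  (W=0, Y=2, Z=0, V=2, U=2, X=0) weight 1/88
  … 8 more
Group by Y:
  weight(Y=1) = 5/66
  weight(Y=2) = 7/66
Total weight = 5/66 + 7/66 = 2/11
P(Y=1 | obs) = 5/66 / 2/11 = 5/12
P(Y=2 | obs) = 7/66 / 2/11 = 7/12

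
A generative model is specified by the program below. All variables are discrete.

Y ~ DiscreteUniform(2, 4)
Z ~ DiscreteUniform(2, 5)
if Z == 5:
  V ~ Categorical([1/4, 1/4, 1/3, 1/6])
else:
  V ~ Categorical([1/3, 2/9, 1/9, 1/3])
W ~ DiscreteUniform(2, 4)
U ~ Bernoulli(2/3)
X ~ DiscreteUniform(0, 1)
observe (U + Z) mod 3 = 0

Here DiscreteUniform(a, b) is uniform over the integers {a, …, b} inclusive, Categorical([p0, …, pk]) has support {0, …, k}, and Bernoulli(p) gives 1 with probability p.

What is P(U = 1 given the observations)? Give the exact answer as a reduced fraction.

Enumerate traces; 216 have nonzero weight after conditioning:
  (Y=2, Z=2, V=0, W=2, U=1, X=0) weight 1/324
  (Y=2, Z=2, V=0, W=2, U=1, X=1) weight 1/324
  (Y=2, Z=2, V=0, W=3, U=1, X=0) weight 1/324
  (Y=2, Z=2, V=0, W=3, U=1, X=1) weight 1/324
  (Y=2, Z=2, V=0, W=4, U=1, X=0) weight 1/324
  (Y=2, Z=2, V=0, W=4, U=1, X=1) weight 1/324
  (Y=2, Z=2, V=1, W=2, U=1, X=0) weight 1/486
  (Y=2, Z=2, V=1, W=2, U=1, X=1) weight 1/486
  (Y=2, Z=3, V=0, W=2, U=0, X=0) weight 1/648
  … 207 more
Group by U:
  weight(U=0) = 1/12
  weight(U=1) = 1/3
Total weight = 1/12 + 1/3 = 5/12
P(U=0 | obs) = 1/12 / 5/12 = 1/5
P(U=1 | obs) = 1/3 / 5/12 = 4/5

P(U = 1 | obs) = 4/5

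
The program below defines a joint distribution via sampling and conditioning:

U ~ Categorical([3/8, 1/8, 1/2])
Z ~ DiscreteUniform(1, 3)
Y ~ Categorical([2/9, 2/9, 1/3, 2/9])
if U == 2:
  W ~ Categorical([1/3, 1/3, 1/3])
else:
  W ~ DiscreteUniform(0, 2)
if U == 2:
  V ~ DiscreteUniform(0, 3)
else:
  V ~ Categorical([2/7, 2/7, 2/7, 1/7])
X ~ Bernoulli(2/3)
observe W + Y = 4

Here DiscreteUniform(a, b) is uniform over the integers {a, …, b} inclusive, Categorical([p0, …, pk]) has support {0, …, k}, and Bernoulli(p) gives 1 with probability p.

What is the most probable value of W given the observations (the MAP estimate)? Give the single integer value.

Enumerate traces; 144 have nonzero weight after conditioning:
  (U=0, Z=1, Y=2, W=2, V=0, X=0) weight 1/756
  (U=0, Z=1, Y=2, W=2, V=0, X=1) weight 1/378
  (U=0, Z=1, Y=2, W=2, V=1, X=0) weight 1/756
  (U=0, Z=1, Y=2, W=2, V=1, X=1) weight 1/378
  (U=0, Z=1, Y=2, W=2, V=2, X=0) weight 1/756
  (U=0, Z=1, Y=2, W=2, V=2, X=1) weight 1/378
  (U=0, Z=1, Y=2, W=2, V=3, X=0) weight 1/1512
  (U=0, Z=1, Y=2, W=2, V=3, X=1) weight 1/756
  (U=0, Z=1, Y=3, W=1, V=0, X=0) weight 1/1134
  … 135 more
Group by W:
  weight(W=1) = 2/27
  weight(W=2) = 1/9
Total weight = 2/27 + 1/9 = 5/27
P(W=1 | obs) = 2/27 / 5/27 = 2/5
P(W=2 | obs) = 1/9 / 5/27 = 3/5
argmax = 2

argmax_v P(W = v | obs) = 2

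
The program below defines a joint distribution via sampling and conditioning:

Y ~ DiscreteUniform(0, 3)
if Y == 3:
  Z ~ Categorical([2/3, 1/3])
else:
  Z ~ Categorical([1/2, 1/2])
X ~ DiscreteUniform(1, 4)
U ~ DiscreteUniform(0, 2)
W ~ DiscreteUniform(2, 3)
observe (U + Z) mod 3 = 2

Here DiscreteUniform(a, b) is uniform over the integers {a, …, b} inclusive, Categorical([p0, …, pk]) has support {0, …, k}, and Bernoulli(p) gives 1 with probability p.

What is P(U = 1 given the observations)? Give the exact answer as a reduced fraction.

P(U = 1 | obs) = 11/24

Enumerate traces; 64 have nonzero weight after conditioning:
  (Y=0, Z=0, X=1, U=2, W=2) weight 1/192
  (Y=0, Z=0, X=1, U=2, W=3) weight 1/192
  (Y=0, Z=0, X=2, U=2, W=2) weight 1/192
  (Y=0, Z=0, X=2, U=2, W=3) weight 1/192
  (Y=0, Z=0, X=3, U=2, W=2) weight 1/192
  (Y=0, Z=0, X=3, U=2, W=3) weight 1/192
  (Y=0, Z=0, X=4, U=2, W=2) weight 1/192
  (Y=0, Z=0, X=4, U=2, W=3) weight 1/192
  (Y=0, Z=1, X=1, U=1, W=2) weight 1/192
  … 55 more
Group by U:
  weight(U=1) = 11/72
  weight(U=2) = 13/72
Total weight = 11/72 + 13/72 = 1/3
P(U=1 | obs) = 11/72 / 1/3 = 11/24
P(U=2 | obs) = 13/72 / 1/3 = 13/24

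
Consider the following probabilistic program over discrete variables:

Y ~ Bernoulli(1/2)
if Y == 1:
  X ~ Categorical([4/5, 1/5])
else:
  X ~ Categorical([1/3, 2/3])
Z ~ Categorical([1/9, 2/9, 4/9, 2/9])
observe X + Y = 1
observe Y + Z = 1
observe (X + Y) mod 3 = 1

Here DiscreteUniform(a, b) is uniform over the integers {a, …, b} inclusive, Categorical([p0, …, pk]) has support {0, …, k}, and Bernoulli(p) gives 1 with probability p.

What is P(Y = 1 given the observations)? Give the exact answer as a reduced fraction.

P(Y = 1 | obs) = 3/8

Enumerate traces; 2 have nonzero weight after conditioning:
  (Y=0, X=1, Z=1) weight 2/27
  (Y=1, X=0, Z=0) weight 2/45
Group by Y:
  weight(Y=0) = 2/27
  weight(Y=1) = 2/45
Total weight = 2/27 + 2/45 = 16/135
P(Y=0 | obs) = 2/27 / 16/135 = 5/8
P(Y=1 | obs) = 2/45 / 16/135 = 3/8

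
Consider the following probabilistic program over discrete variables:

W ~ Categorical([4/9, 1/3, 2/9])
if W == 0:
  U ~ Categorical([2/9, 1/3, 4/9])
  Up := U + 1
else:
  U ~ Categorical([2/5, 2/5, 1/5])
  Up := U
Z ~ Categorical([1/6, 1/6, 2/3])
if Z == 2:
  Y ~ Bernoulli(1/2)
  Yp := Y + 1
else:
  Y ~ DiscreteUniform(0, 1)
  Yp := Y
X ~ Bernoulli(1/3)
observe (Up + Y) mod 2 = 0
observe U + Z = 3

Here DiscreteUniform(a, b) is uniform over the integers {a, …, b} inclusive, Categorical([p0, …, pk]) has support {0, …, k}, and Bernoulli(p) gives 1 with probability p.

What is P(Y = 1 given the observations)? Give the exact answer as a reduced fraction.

Enumerate traces; 12 have nonzero weight after conditioning:
  (W=0, U=1, Z=2, Y=0, X=0) weight 8/243
  (W=0, U=1, Z=2, Y=0, X=1) weight 4/243
  (W=0, U=2, Z=1, Y=1, X=0) weight 8/729
  (W=0, U=2, Z=1, Y=1, X=1) weight 4/729
  (W=1, U=1, Z=2, Y=1, X=0) weight 4/135
  (W=1, U=1, Z=2, Y=1, X=1) weight 2/135
  (W=1, U=2, Z=1, Y=0, X=0) weight 1/270
  (W=1, U=2, Z=1, Y=0, X=1) weight 1/540
  … 4 more
Group by Y:
  weight(Y=0) = 19/324
  weight(Y=1) = 22/243
Total weight = 19/324 + 22/243 = 145/972
P(Y=0 | obs) = 19/324 / 145/972 = 57/145
P(Y=1 | obs) = 22/243 / 145/972 = 88/145

P(Y = 1 | obs) = 88/145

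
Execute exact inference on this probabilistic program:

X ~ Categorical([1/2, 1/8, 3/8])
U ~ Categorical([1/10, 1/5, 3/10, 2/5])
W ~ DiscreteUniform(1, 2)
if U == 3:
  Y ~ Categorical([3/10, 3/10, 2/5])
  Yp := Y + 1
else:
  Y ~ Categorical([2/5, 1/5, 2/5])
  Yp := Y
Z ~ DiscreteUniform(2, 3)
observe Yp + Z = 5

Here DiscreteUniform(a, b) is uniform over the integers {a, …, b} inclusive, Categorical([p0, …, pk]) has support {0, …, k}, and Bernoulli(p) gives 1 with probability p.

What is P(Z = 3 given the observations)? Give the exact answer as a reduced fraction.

P(Z = 3 | obs) = 9/13

Enumerate traces; 30 have nonzero weight after conditioning:
  (X=0, U=0, W=1, Y=2, Z=3) weight 1/200
  (X=0, U=0, W=2, Y=2, Z=3) weight 1/200
  (X=0, U=1, W=1, Y=2, Z=3) weight 1/100
  (X=0, U=1, W=2, Y=2, Z=3) weight 1/100
  (X=0, U=2, W=1, Y=2, Z=3) weight 3/200
  (X=0, U=2, W=2, Y=2, Z=3) weight 3/200
  (X=0, U=3, W=1, Y=1, Z=3) weight 3/200
  (X=0, U=3, W=1, Y=2, Z=2) weight 1/50
  … 22 more
Group by Z:
  weight(Z=2) = 2/25
  weight(Z=3) = 9/50
Total weight = 2/25 + 9/50 = 13/50
P(Z=2 | obs) = 2/25 / 13/50 = 4/13
P(Z=3 | obs) = 9/50 / 13/50 = 9/13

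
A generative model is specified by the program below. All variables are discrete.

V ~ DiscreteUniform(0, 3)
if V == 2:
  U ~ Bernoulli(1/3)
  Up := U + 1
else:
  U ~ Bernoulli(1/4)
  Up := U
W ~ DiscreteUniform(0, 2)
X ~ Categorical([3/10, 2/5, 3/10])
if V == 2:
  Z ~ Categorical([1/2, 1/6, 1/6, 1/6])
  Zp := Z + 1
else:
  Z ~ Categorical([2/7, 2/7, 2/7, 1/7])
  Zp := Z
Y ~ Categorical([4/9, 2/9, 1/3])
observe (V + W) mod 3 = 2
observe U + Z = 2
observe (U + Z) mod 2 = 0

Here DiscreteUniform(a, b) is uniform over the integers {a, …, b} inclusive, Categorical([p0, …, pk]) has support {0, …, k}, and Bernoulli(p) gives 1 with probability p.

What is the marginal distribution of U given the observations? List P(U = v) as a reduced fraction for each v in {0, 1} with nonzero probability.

P(U=0) = 95/129, P(U=1) = 34/129

Enumerate traces; 72 have nonzero weight after conditioning:
  (V=0, U=0, W=2, X=0, Z=2, Y=0) weight 1/420
  (V=0, U=0, W=2, X=0, Z=2, Y=1) weight 1/840
  (V=0, U=0, W=2, X=0, Z=2, Y=2) weight 1/560
  (V=0, U=0, W=2, X=1, Z=2, Y=0) weight 1/315
  (V=0, U=0, W=2, X=1, Z=2, Y=1) weight 1/630
  (V=0, U=0, W=2, X=1, Z=2, Y=2) weight 1/420
  (V=0, U=0, W=2, X=2, Z=2, Y=0) weight 1/420
  (V=0, U=0, W=2, X=2, Z=2, Y=1) weight 1/840
  (V=0, U=1, W=2, X=0, Z=1, Y=0) weight 1/1260
  … 63 more
Group by U:
  weight(U=0) = 95/1512
  weight(U=1) = 17/756
Total weight = 95/1512 + 17/756 = 43/504
P(U=0 | obs) = 95/1512 / 43/504 = 95/129
P(U=1 | obs) = 17/756 / 43/504 = 34/129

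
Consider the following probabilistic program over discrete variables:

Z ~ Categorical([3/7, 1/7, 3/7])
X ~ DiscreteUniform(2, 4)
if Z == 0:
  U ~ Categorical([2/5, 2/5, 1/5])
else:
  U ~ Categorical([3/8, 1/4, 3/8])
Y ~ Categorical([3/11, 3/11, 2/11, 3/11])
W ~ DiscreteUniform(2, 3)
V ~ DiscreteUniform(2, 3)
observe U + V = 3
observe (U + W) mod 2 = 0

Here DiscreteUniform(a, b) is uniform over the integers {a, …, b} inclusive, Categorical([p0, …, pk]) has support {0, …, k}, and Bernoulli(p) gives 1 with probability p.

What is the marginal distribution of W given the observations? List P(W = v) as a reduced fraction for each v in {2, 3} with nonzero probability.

Enumerate traces; 72 have nonzero weight after conditioning:
  (Z=0, X=2, U=0, Y=0, W=2, V=3) weight 3/770
  (Z=0, X=2, U=0, Y=1, W=2, V=3) weight 3/770
  (Z=0, X=2, U=0, Y=2, W=2, V=3) weight 1/385
  (Z=0, X=2, U=0, Y=3, W=2, V=3) weight 3/770
  (Z=0, X=2, U=1, Y=0, W=3, V=2) weight 3/770
  (Z=0, X=2, U=1, Y=1, W=3, V=2) weight 3/770
  (Z=0, X=2, U=1, Y=2, W=3, V=2) weight 1/385
  (Z=0, X=2, U=1, Y=3, W=3, V=2) weight 3/770
  … 64 more
Group by W:
  weight(W=2) = 27/280
  weight(W=3) = 11/140
Total weight = 27/280 + 11/140 = 7/40
P(W=2 | obs) = 27/280 / 7/40 = 27/49
P(W=3 | obs) = 11/140 / 7/40 = 22/49

P(W=2) = 27/49, P(W=3) = 22/49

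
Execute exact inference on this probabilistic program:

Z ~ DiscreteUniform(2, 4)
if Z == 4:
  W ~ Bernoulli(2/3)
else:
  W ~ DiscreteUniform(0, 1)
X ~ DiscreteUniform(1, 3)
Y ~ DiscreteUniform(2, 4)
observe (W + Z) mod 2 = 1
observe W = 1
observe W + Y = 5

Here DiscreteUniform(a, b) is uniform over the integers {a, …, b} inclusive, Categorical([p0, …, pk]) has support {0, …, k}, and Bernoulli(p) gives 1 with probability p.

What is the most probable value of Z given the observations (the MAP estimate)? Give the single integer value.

argmax_v P(Z = v | obs) = 4

Enumerate traces; 6 have nonzero weight after conditioning:
  (Z=2, W=1, X=1, Y=4) weight 1/54
  (Z=2, W=1, X=2, Y=4) weight 1/54
  (Z=2, W=1, X=3, Y=4) weight 1/54
  (Z=4, W=1, X=1, Y=4) weight 2/81
  (Z=4, W=1, X=2, Y=4) weight 2/81
  (Z=4, W=1, X=3, Y=4) weight 2/81
Group by Z:
  weight(Z=2) = 1/18
  weight(Z=4) = 2/27
Total weight = 1/18 + 2/27 = 7/54
P(Z=2 | obs) = 1/18 / 7/54 = 3/7
P(Z=4 | obs) = 2/27 / 7/54 = 4/7
argmax = 4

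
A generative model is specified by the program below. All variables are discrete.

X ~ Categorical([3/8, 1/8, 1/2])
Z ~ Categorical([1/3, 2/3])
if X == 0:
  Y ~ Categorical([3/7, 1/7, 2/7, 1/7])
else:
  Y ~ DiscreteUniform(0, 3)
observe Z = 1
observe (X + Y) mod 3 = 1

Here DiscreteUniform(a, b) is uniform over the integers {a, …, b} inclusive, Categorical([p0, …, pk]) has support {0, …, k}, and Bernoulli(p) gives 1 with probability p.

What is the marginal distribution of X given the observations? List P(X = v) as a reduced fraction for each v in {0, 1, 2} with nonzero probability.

Enumerate traces; 4 have nonzero weight after conditioning:
  (X=0, Z=1, Y=1) weight 1/28
  (X=1, Z=1, Y=0) weight 1/48
  (X=1, Z=1, Y=3) weight 1/48
  (X=2, Z=1, Y=2) weight 1/12
Group by X:
  weight(X=0) = 1/28
  weight(X=1) = 1/24
  weight(X=2) = 1/12
Total weight = 1/28 + 1/24 + 1/12 = 9/56
P(X=0 | obs) = 1/28 / 9/56 = 2/9
P(X=1 | obs) = 1/24 / 9/56 = 7/27
P(X=2 | obs) = 1/12 / 9/56 = 14/27

P(X=0) = 2/9, P(X=1) = 7/27, P(X=2) = 14/27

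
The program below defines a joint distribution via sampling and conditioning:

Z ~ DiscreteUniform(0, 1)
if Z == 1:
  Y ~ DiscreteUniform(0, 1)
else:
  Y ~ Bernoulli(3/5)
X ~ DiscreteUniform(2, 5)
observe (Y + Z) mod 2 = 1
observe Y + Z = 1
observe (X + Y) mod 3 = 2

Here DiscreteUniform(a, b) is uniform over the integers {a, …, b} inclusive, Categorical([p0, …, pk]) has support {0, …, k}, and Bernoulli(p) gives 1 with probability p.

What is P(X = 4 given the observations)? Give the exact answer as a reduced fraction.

Enumerate traces; 3 have nonzero weight after conditioning:
  (Z=0, Y=1, X=4) weight 3/40
  (Z=1, Y=0, X=2) weight 1/16
  (Z=1, Y=0, X=5) weight 1/16
Group by X:
  weight(X=2) = 1/16
  weight(X=4) = 3/40
  weight(X=5) = 1/16
Total weight = 1/16 + 3/40 + 1/16 = 1/5
P(X=2 | obs) = 1/16 / 1/5 = 5/16
P(X=4 | obs) = 3/40 / 1/5 = 3/8
P(X=5 | obs) = 1/16 / 1/5 = 5/16

P(X = 4 | obs) = 3/8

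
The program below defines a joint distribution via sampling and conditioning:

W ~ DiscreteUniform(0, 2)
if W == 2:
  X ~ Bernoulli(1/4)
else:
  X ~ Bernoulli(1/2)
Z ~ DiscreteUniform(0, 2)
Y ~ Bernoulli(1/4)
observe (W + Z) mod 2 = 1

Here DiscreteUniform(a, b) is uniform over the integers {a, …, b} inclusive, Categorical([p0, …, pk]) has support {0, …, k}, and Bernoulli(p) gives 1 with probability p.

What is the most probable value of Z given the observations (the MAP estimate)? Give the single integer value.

argmax_v P(Z = v | obs) = 1

Enumerate traces; 16 have nonzero weight after conditioning:
  (W=0, X=0, Z=1, Y=0) weight 1/24
  (W=0, X=0, Z=1, Y=1) weight 1/72
  (W=0, X=1, Z=1, Y=0) weight 1/24
  (W=0, X=1, Z=1, Y=1) weight 1/72
  (W=1, X=0, Z=0, Y=0) weight 1/24
  (W=1, X=0, Z=0, Y=1) weight 1/72
  (W=1, X=0, Z=2, Y=0) weight 1/24
  (W=1, X=0, Z=2, Y=1) weight 1/72
  … 8 more
Group by Z:
  weight(Z=0) = 1/9
  weight(Z=1) = 2/9
  weight(Z=2) = 1/9
Total weight = 1/9 + 2/9 + 1/9 = 4/9
P(Z=0 | obs) = 1/9 / 4/9 = 1/4
P(Z=1 | obs) = 2/9 / 4/9 = 1/2
P(Z=2 | obs) = 1/9 / 4/9 = 1/4
argmax = 1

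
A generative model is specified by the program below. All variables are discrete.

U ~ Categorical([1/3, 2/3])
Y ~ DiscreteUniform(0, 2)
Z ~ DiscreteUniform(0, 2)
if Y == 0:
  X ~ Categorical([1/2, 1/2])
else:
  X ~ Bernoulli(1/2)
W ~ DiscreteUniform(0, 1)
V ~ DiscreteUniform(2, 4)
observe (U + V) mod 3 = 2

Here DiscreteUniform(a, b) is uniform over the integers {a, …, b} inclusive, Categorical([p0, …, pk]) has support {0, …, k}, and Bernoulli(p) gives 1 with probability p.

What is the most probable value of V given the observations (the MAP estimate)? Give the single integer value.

Enumerate traces; 72 have nonzero weight after conditioning:
  (U=0, Y=0, Z=0, X=0, W=0, V=2) weight 1/324
  (U=0, Y=0, Z=0, X=0, W=1, V=2) weight 1/324
  (U=0, Y=0, Z=0, X=1, W=0, V=2) weight 1/324
  (U=0, Y=0, Z=0, X=1, W=1, V=2) weight 1/324
  (U=0, Y=0, Z=1, X=0, W=0, V=2) weight 1/324
  (U=0, Y=0, Z=1, X=0, W=1, V=2) weight 1/324
  (U=0, Y=0, Z=1, X=1, W=0, V=2) weight 1/324
  (U=0, Y=0, Z=1, X=1, W=1, V=2) weight 1/324
  (U=1, Y=0, Z=0, X=0, W=0, V=4) weight 1/162
  … 63 more
Group by V:
  weight(V=2) = 1/9
  weight(V=4) = 2/9
Total weight = 1/9 + 2/9 = 1/3
P(V=2 | obs) = 1/9 / 1/3 = 1/3
P(V=4 | obs) = 2/9 / 1/3 = 2/3
argmax = 4

argmax_v P(V = v | obs) = 4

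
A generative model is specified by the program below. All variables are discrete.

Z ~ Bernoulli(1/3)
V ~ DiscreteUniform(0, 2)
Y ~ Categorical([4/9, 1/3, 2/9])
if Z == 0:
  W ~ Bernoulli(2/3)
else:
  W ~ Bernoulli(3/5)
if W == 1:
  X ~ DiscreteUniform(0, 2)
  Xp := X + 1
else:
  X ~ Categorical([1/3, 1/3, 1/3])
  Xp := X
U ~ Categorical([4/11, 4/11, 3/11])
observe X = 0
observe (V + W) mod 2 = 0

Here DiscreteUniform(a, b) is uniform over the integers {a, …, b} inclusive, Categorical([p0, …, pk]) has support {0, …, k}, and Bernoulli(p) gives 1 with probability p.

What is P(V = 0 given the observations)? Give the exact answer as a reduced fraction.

Enumerate traces; 54 have nonzero weight after conditioning:
  (Z=0, V=0, Y=0, W=0, X=0, U=0) weight 32/8019
  (Z=0, V=0, Y=0, W=0, X=0, U=1) weight 32/8019
  (Z=0, V=0, Y=0, W=0, X=0, U=2) weight 8/2673
  (Z=0, V=0, Y=1, W=0, X=0, U=0) weight 8/2673
  (Z=0, V=0, Y=1, W=0, X=0, U=1) weight 8/2673
  (Z=0, V=0, Y=1, W=0, X=0, U=2) weight 2/891
  (Z=0, V=0, Y=2, W=0, X=0, U=0) weight 16/8019
  (Z=0, V=0, Y=2, W=0, X=0, U=1) weight 16/8019
  (Z=0, V=1, Y=0, W=1, X=0, U=0) weight 64/8019
  (Z=0, V=2, Y=0, W=0, X=0, U=0) weight 32/8019
  … 44 more
Group by V:
  weight(V=0) = 16/405
  weight(V=1) = 29/405
  weight(V=2) = 16/405
Total weight = 16/405 + 29/405 + 16/405 = 61/405
P(V=0 | obs) = 16/405 / 61/405 = 16/61
P(V=1 | obs) = 29/405 / 61/405 = 29/61
P(V=2 | obs) = 16/405 / 61/405 = 16/61

P(V = 0 | obs) = 16/61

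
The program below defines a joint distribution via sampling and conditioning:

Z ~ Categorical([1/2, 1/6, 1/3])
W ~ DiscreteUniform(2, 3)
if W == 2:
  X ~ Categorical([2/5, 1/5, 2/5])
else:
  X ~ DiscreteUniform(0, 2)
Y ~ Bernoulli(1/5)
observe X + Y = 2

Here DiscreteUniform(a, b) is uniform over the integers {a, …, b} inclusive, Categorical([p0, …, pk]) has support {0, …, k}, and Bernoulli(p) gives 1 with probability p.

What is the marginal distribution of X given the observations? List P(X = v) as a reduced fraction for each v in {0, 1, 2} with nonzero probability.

P(X=1) = 2/13, P(X=2) = 11/13

Enumerate traces; 12 have nonzero weight after conditioning:
  (Z=0, W=2, X=1, Y=1) weight 1/100
  (Z=0, W=2, X=2, Y=0) weight 2/25
  (Z=0, W=3, X=1, Y=1) weight 1/60
  (Z=0, W=3, X=2, Y=0) weight 1/15
  (Z=1, W=2, X=1, Y=1) weight 1/300
  (Z=1, W=2, X=2, Y=0) weight 2/75
  (Z=1, W=3, X=1, Y=1) weight 1/180
  (Z=1, W=3, X=2, Y=0) weight 1/45
  … 4 more
Group by X:
  weight(X=1) = 4/75
  weight(X=2) = 22/75
Total weight = 4/75 + 22/75 = 26/75
P(X=1 | obs) = 4/75 / 26/75 = 2/13
P(X=2 | obs) = 22/75 / 26/75 = 11/13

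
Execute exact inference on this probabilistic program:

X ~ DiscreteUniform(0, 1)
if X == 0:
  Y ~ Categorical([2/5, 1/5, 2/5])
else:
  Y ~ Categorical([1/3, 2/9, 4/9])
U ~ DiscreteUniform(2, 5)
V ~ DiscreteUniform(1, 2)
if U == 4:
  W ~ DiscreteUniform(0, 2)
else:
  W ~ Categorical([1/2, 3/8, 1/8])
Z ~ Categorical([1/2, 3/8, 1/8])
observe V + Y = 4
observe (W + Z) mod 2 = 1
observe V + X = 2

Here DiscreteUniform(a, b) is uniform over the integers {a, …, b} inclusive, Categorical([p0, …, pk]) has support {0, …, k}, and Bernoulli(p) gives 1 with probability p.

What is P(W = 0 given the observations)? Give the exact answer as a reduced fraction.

Enumerate traces; 16 have nonzero weight after conditioning:
  (X=0, Y=2, U=2, V=2, W=0, Z=1) weight 3/640
  (X=0, Y=2, U=2, V=2, W=1, Z=0) weight 3/640
  (X=0, Y=2, U=2, V=2, W=1, Z=2) weight 3/2560
  (X=0, Y=2, U=2, V=2, W=2, Z=1) weight 3/2560
  (X=0, Y=2, U=3, V=2, W=0, Z=1) weight 3/640
  (X=0, Y=2, U=3, V=2, W=1, Z=0) weight 3/640
  (X=0, Y=2, U=3, V=2, W=1, Z=2) weight 3/2560
  (X=0, Y=2, U=3, V=2, W=2, Z=1) weight 3/2560
  … 8 more
Group by W:
  weight(W=0) = 11/640
  weight(W=1) = 35/1536
  weight(W=2) = 17/2560
Total weight = 11/640 + 35/1536 + 17/2560 = 179/3840
P(W=0 | obs) = 11/640 / 179/3840 = 66/179
P(W=1 | obs) = 35/1536 / 179/3840 = 175/358
P(W=2 | obs) = 17/2560 / 179/3840 = 51/358

P(W = 0 | obs) = 66/179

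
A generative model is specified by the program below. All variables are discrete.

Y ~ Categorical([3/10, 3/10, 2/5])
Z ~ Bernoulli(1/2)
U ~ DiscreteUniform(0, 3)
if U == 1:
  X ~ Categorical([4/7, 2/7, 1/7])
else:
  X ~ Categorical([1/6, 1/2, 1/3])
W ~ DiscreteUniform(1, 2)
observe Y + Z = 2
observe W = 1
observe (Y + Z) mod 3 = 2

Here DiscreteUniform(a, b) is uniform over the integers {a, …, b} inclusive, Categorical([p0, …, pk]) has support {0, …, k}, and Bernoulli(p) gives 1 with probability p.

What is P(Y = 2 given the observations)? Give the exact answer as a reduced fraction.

Enumerate traces; 24 have nonzero weight after conditioning:
  (Y=1, Z=1, U=0, X=0, W=1) weight 1/320
  (Y=1, Z=1, U=0, X=1, W=1) weight 3/320
  (Y=1, Z=1, U=0, X=2, W=1) weight 1/160
  (Y=1, Z=1, U=1, X=0, W=1) weight 3/280
  (Y=1, Z=1, U=1, X=1, W=1) weight 3/560
  (Y=1, Z=1, U=1, X=2, W=1) weight 3/1120
  (Y=1, Z=1, U=2, X=0, W=1) weight 1/320
  (Y=1, Z=1, U=2, X=1, W=1) weight 3/320
  (Y=2, Z=0, U=0, X=0, W=1) weight 1/240
  … 15 more
Group by Y:
  weight(Y=1) = 3/40
  weight(Y=2) = 1/10
Total weight = 3/40 + 1/10 = 7/40
P(Y=1 | obs) = 3/40 / 7/40 = 3/7
P(Y=2 | obs) = 1/10 / 7/40 = 4/7

P(Y = 2 | obs) = 4/7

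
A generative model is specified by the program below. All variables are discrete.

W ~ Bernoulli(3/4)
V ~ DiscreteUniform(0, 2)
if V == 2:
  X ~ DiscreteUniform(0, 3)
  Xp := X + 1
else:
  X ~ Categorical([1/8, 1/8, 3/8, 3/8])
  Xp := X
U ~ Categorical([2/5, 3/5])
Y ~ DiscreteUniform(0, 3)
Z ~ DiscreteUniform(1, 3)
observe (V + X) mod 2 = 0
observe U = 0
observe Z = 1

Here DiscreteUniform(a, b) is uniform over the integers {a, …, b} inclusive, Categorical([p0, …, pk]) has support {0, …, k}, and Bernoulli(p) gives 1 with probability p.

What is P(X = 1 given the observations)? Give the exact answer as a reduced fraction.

P(X = 1 | obs) = 1/12

Enumerate traces; 48 have nonzero weight after conditioning:
  (W=0, V=0, X=0, U=0, Y=0, Z=1) weight 1/2880
  (W=0, V=0, X=0, U=0, Y=1, Z=1) weight 1/2880
  (W=0, V=0, X=0, U=0, Y=2, Z=1) weight 1/2880
  (W=0, V=0, X=0, U=0, Y=3, Z=1) weight 1/2880
  (W=0, V=0, X=2, U=0, Y=0, Z=1) weight 1/960
  (W=0, V=0, X=2, U=0, Y=1, Z=1) weight 1/960
  (W=0, V=0, X=2, U=0, Y=2, Z=1) weight 1/960
  (W=0, V=0, X=2, U=0, Y=3, Z=1) weight 1/960
  (W=0, V=1, X=1, U=0, Y=0, Z=1) weight 1/2880
  (W=0, V=1, X=3, U=0, Y=0, Z=1) weight 1/960
  … 38 more
Group by X:
  weight(X=0) = 1/60
  weight(X=1) = 1/180
  weight(X=2) = 1/36
  weight(X=3) = 1/60
Total weight = 1/60 + 1/180 + 1/36 + 1/60 = 1/15
P(X=0 | obs) = 1/60 / 1/15 = 1/4
P(X=1 | obs) = 1/180 / 1/15 = 1/12
P(X=2 | obs) = 1/36 / 1/15 = 5/12
P(X=3 | obs) = 1/60 / 1/15 = 1/4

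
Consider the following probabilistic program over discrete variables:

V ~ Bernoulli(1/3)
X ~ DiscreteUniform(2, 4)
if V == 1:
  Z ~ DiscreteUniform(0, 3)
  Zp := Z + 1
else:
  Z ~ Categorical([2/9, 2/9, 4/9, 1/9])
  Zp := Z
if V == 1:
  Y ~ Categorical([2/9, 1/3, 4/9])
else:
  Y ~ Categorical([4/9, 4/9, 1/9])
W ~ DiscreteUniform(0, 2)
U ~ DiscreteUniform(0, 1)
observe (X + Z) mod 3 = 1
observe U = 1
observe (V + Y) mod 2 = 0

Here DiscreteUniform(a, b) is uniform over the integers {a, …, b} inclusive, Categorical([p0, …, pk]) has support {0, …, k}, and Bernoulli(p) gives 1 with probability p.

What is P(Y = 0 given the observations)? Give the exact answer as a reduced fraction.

P(Y = 0 | obs) = 8/13

Enumerate traces; 36 have nonzero weight after conditioning:
  (V=0, X=2, Z=2, Y=0, W=0, U=1) weight 16/2187
  (V=0, X=2, Z=2, Y=0, W=1, U=1) weight 16/2187
  (V=0, X=2, Z=2, Y=0, W=2, U=1) weight 16/2187
  (V=0, X=2, Z=2, Y=2, W=0, U=1) weight 4/2187
  (V=0, X=2, Z=2, Y=2, W=1, U=1) weight 4/2187
  (V=0, X=2, Z=2, Y=2, W=2, U=1) weight 4/2187
  (V=0, X=3, Z=1, Y=0, W=0, U=1) weight 8/2187
  (V=0, X=3, Z=1, Y=0, W=1, U=1) weight 8/2187
  (V=1, X=2, Z=2, Y=1, W=0, U=1) weight 1/648
  … 27 more
Group by Y:
  weight(Y=0) = 4/81
  weight(Y=1) = 1/54
  weight(Y=2) = 1/81
Total weight = 4/81 + 1/54 + 1/81 = 13/162
P(Y=0 | obs) = 4/81 / 13/162 = 8/13
P(Y=1 | obs) = 1/54 / 13/162 = 3/13
P(Y=2 | obs) = 1/81 / 13/162 = 2/13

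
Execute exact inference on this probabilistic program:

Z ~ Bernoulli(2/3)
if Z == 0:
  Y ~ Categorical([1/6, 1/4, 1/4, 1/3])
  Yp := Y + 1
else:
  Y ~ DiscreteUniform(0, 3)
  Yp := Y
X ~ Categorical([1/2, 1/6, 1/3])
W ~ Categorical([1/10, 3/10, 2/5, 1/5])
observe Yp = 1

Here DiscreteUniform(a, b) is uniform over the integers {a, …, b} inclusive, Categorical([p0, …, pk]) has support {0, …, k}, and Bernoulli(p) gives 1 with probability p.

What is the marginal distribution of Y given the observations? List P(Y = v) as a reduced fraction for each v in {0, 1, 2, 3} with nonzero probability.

Enumerate traces; 24 have nonzero weight after conditioning:
  (Z=0, Y=0, X=0, W=0) weight 1/360
  (Z=0, Y=0, X=0, W=1) weight 1/120
  (Z=0, Y=0, X=0, W=2) weight 1/90
  (Z=0, Y=0, X=0, W=3) weight 1/180
  (Z=0, Y=0, X=1, W=0) weight 1/1080
  (Z=0, Y=0, X=1, W=1) weight 1/360
  (Z=0, Y=0, X=1, W=2) weight 1/270
  (Z=0, Y=0, X=1, W=3) weight 1/540
  (Z=1, Y=1, X=0, W=0) weight 1/120
  … 15 more
Group by Y:
  weight(Y=0) = 1/18
  weight(Y=1) = 1/6
Total weight = 1/18 + 1/6 = 2/9
P(Y=0 | obs) = 1/18 / 2/9 = 1/4
P(Y=1 | obs) = 1/6 / 2/9 = 3/4

P(Y=0) = 1/4, P(Y=1) = 3/4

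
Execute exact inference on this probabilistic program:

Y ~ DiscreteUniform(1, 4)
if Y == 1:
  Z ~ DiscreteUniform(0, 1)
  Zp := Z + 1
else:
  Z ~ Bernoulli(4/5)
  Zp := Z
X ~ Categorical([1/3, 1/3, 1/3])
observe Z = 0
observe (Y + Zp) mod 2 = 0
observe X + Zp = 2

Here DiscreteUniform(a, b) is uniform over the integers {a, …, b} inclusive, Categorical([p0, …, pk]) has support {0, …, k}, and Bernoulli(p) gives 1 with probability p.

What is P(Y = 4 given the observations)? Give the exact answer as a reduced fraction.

Enumerate traces; 3 have nonzero weight after conditioning:
  (Y=1, Z=0, X=1) weight 1/24
  (Y=2, Z=0, X=2) weight 1/60
  (Y=4, Z=0, X=2) weight 1/60
Group by Y:
  weight(Y=1) = 1/24
  weight(Y=2) = 1/60
  weight(Y=4) = 1/60
Total weight = 1/24 + 1/60 + 1/60 = 3/40
P(Y=1 | obs) = 1/24 / 3/40 = 5/9
P(Y=2 | obs) = 1/60 / 3/40 = 2/9
P(Y=4 | obs) = 1/60 / 3/40 = 2/9

P(Y = 4 | obs) = 2/9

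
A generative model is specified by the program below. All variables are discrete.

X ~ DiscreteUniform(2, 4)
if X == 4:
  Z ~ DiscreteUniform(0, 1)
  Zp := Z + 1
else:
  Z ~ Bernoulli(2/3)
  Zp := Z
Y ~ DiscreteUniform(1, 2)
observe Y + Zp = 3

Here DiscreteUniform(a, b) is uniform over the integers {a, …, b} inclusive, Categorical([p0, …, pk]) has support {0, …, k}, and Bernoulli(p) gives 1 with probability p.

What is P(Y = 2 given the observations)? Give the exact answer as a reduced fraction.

Enumerate traces; 4 have nonzero weight after conditioning:
  (X=2, Z=1, Y=2) weight 1/9
  (X=3, Z=1, Y=2) weight 1/9
  (X=4, Z=0, Y=2) weight 1/12
  (X=4, Z=1, Y=1) weight 1/12
Group by Y:
  weight(Y=1) = 1/12
  weight(Y=2) = 11/36
Total weight = 1/12 + 11/36 = 7/18
P(Y=1 | obs) = 1/12 / 7/18 = 3/14
P(Y=2 | obs) = 11/36 / 7/18 = 11/14

P(Y = 2 | obs) = 11/14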